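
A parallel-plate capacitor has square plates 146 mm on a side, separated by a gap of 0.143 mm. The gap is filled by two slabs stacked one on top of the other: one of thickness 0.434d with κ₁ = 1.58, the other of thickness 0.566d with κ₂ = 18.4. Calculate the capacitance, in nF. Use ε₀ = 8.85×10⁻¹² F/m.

4.32 nF

A = (146 mm)² = 2.13×10⁻² m².
Stacked slabs ⇒ two capacitors in series, each with the full plate area.
C₁ = κ₁ε₀A/d₁ = 1.58 × 8.85×10⁻¹² × 2.13×10⁻² / 6.21×10⁻⁵ = 4.80×10⁻⁹ F.
C₂ = κ₂ε₀A/d₂ = 18.4 × 8.85×10⁻¹² × 2.13×10⁻² / 8.09×10⁻⁵ = 4.29×10⁻⁸ F.
C = (1/C₁ + 1/C₂)⁻¹ = 4.32×10⁻⁹ F.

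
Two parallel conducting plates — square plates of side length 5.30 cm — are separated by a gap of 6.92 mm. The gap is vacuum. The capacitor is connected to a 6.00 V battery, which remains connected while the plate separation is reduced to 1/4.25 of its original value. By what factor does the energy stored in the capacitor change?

Battery connected ⇒ V is held fixed.
C₂ = 4.25 C₁ and U = ½CV², so U₂/U₁ = C₂/C₁ = 4.25.

U₂/U₁ ≈ 4.25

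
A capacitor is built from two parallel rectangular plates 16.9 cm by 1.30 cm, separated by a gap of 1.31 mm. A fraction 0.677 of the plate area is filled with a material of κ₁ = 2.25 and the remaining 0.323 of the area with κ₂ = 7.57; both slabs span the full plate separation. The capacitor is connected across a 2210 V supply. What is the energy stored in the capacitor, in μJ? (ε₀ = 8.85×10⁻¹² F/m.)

A = 16.9 × 1.30 cm² = 2.20×10⁻³ m².
Side-by-side slabs ⇒ two capacitors in parallel, each spanning the full gap.
C₁ = κ₁ε₀A₁/d = 2.25 × 8.85×10⁻¹² × 1.49×10⁻³ / 1.31×10⁻³ = 2.26×10⁻¹¹ F.
C₂ = κ₂ε₀A₂/d = 7.57 × 8.85×10⁻¹² × 7.10×10⁻⁴ / 1.31×10⁻³ = 3.63×10⁻¹¹ F.
C = C₁ + C₂ = 5.89×10⁻¹¹ F.
U = ½CV² = ½ × 5.89×10⁻¹¹ × (2210)² = 1.44×10⁻⁴ J.

U ≈ 144 μJ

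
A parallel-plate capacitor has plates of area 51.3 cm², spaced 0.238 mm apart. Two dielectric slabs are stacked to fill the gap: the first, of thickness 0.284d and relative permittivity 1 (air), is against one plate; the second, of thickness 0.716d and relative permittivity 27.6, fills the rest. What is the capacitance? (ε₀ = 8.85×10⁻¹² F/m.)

C ≈ 0.615 nF

A = 51.3 cm² = 5.13×10⁻³ m².
Stacked slabs ⇒ two capacitors in series, each with the full plate area.
C₁ = κ₁ε₀A/d₁ = 1.00 × 8.85×10⁻¹² × 5.13×10⁻³ / 6.76×10⁻⁵ = 6.72×10⁻¹⁰ F.
C₂ = κ₂ε₀A/d₂ = 27.6 × 8.85×10⁻¹² × 5.13×10⁻³ / 1.70×10⁻⁴ = 7.35×10⁻⁹ F.
C = (1/C₁ + 1/C₂)⁻¹ = 6.15×10⁻¹⁰ F.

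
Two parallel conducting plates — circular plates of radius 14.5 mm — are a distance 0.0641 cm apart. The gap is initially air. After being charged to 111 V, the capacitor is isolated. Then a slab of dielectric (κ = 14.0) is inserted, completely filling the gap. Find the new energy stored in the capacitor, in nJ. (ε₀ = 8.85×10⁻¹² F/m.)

A = π(14.5 mm)² = 6.61×10⁻⁴ m².
Initially C₁ = ε₀A/d = 8.85×10⁻¹² × 6.61×10⁻⁴ / 6.41×10⁻⁴ = 9.12×10⁻¹² F.
U₁ = 5.62×10⁻⁸ J.
Isolated ⇒ Q is held fixed. C₂ = 14.0 C₁ and U = Q²/(2C), so U₂/U₁ = C₁/C₂ = 0.0714.
U₂ = 0.0714 × 5.62×10⁻⁸ = 4.01×10⁻⁹ J.

U ≈ 4.01 nJ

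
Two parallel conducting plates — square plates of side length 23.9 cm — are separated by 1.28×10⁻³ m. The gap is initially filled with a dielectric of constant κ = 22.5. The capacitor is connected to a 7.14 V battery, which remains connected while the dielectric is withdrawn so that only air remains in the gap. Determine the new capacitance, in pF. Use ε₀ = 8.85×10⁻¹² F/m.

C ≈ 395 pF

A = (23.9 cm)² = 5.71×10⁻² m².
Initially C₁ = κε₀A/d = 22.5 × 8.85×10⁻¹² × 5.71×10⁻² / 1.28×10⁻³ = 8.89×10⁻⁹ F.
C = κε₀A/d scales with κ, so C₂/C₁ = 1/κ = 1/22.5 = 0.0444.
C₂ = 0.0444 × 8.89×10⁻⁹ = 3.95×10⁻¹⁰ F.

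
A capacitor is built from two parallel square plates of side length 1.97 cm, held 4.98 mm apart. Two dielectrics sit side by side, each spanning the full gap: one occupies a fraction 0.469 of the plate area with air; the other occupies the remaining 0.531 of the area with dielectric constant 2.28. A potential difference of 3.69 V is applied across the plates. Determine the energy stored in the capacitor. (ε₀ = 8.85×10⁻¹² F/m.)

A = (1.97 cm)² = 3.88×10⁻⁴ m².
Side-by-side slabs ⇒ two capacitors in parallel, each spanning the full gap.
C₁ = κ₁ε₀A₁/d = 1.00 × 8.85×10⁻¹² × 1.82×10⁻⁴ / 4.98×10⁻³ = 3.23×10⁻¹³ F.
C₂ = κ₂ε₀A₂/d = 2.28 × 8.85×10⁻¹² × 2.06×10⁻⁴ / 4.98×10⁻³ = 8.35×10⁻¹³ F.
C = C₁ + C₂ = 1.16×10⁻¹² F.
U = ½CV² = ½ × 1.16×10⁻¹² × (3.69)² = 7.89×10⁻¹² J.

U ≈ 7.89 pJ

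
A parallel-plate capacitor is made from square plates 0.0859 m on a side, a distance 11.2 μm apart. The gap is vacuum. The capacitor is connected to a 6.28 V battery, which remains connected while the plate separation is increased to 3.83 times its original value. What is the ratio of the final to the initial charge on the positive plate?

Battery connected ⇒ V is held fixed.
C₂ = 0.261 C₁ and Q = CV, so Q₂/Q₁ = C₂/C₁ = 0.261.

0.261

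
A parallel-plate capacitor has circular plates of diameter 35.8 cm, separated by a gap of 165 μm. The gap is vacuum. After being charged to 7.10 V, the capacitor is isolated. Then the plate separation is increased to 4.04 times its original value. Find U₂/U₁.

4.04

Isolated ⇒ Q is held fixed.
C₂ = 0.248 C₁ and U = Q²/(2C), so U₂/U₁ = C₁/C₂ = 4.04.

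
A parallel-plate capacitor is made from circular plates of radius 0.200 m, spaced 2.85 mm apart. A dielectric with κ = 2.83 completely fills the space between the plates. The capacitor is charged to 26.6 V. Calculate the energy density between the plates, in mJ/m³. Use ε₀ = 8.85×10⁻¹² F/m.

1.09 mJ/m³

E = V/d = 26.6 / 2.85×10⁻³ = 9.33×10³ V/m.
u = ½κε₀E² = ½ × 2.83 × 8.85×10⁻¹² × (9.33×10³)² = 1.09×10⁻³ J/m³.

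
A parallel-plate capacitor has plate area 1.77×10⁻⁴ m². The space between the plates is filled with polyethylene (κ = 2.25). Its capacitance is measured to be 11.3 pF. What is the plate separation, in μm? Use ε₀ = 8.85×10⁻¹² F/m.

d = κε₀A/C = 2.25 × 8.85×10⁻¹² × 1.77×10⁻⁴ / 1.13×10⁻¹¹ = 3.12×10⁻⁴ m.

d ≈ 312 μm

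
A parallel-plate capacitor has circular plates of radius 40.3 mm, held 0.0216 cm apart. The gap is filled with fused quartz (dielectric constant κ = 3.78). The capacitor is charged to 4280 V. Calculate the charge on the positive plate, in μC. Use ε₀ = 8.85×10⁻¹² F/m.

A = π(40.3 mm)² = 5.10×10⁻³ m².
C = κε₀A/d = 3.78 × 8.85×10⁻¹² × 5.10×10⁻³ / 2.16×10⁻⁴ = 7.90×10⁻¹⁰ F.
Q = CV = 7.90×10⁻¹⁰ × 4280 = 3.38×10⁻⁶ C.

Q ≈ 3.38 μC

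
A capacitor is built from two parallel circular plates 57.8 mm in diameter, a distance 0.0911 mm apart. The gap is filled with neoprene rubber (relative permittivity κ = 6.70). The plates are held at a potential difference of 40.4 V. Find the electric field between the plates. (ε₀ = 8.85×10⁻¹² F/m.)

E = V/d = 40.4 / 9.11×10⁻⁵ = 4.43×10⁵ V/m.

443 V/mm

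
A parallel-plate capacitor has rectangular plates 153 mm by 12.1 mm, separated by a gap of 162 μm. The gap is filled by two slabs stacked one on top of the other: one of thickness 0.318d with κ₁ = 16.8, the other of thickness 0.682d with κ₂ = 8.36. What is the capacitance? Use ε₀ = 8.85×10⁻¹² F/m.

A = 153 × 12.1 mm² = 1.85×10⁻³ m².
Stacked slabs ⇒ two capacitors in series, each with the full plate area.
C₁ = κ₁ε₀A/d₁ = 16.8 × 8.85×10⁻¹² × 1.85×10⁻³ / 5.15×10⁻⁵ = 5.34×10⁻⁹ F.
C₂ = κ₂ε₀A/d₂ = 8.36 × 8.85×10⁻¹² × 1.85×10⁻³ / 1.10×10⁻⁴ = 1.24×10⁻⁹ F.
C = (1/C₁ + 1/C₂)⁻¹ = 1.01×10⁻⁹ F.

C ≈ 1.01 nF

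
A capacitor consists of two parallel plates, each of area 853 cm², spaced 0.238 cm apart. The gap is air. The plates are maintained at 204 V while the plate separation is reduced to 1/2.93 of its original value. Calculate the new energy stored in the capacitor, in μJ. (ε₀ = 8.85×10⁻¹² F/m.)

U ≈ 19.3 μJ

A = 853 cm² = 8.53×10⁻² m².
Initially C₁ = ε₀A/d = 8.85×10⁻¹² × 8.53×10⁻² / 2.38×10⁻³ = 3.17×10⁻¹⁰ F.
U₁ = 6.60×10⁻⁶ J.
Battery connected ⇒ V is held fixed. C₂ = 2.93 C₁ and U = ½CV², so U₂/U₁ = C₂/C₁ = 2.93.
U₂ = 2.93 × 6.60×10⁻⁶ = 1.93×10⁻⁵ J.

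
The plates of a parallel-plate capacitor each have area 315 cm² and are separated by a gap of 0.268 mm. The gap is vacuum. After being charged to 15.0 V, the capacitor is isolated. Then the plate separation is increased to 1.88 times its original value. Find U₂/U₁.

Isolated ⇒ Q is held fixed.
C₂ = 0.532 C₁ and U = Q²/(2C), so U₂/U₁ = C₁/C₂ = 1.88.

U₂/U₁ ≈ 1.88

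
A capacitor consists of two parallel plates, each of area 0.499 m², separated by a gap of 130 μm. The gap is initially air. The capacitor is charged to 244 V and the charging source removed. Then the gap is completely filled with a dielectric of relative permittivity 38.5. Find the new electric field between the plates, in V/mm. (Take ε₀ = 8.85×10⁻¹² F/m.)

E ≈ 48.8 V/mm

Initially C₁ = ε₀A/d = 8.85×10⁻¹² × 0.499 / 1.30×10⁻⁴ = 3.40×10⁻⁸ F.
E₁ = 1.88×10⁶ V/m.
Isolated ⇒ Q is held fixed. V₂ = Q/C₂ = V₁/38.5; E = V/d, so E₂/E₁ = (V₂/V₁)(d₁/d₂) = 0.0260.
E₂ = 0.0260 × 1.88×10⁶ = 4.88×10⁴ V/m.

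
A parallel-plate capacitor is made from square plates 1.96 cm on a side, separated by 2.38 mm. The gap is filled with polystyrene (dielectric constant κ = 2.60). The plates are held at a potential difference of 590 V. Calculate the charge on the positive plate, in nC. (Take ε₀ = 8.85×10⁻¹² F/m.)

A = (1.96 cm)² = 3.84×10⁻⁴ m².
C = κε₀A/d = 2.60 × 8.85×10⁻¹² × 3.84×10⁻⁴ / 2.38×10⁻³ = 3.71×10⁻¹² F.
Q = CV = 3.71×10⁻¹² × 590 = 2.19×10⁻⁹ C.

Q ≈ 2.19 nC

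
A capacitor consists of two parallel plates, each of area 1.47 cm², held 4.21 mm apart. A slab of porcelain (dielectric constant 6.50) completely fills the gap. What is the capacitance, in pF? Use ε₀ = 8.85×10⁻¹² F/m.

A = 1.47 cm² = 1.47×10⁻⁴ m².
C = κε₀A/d = 6.50 × 8.85×10⁻¹² × 1.47×10⁻⁴ / 4.21×10⁻³ = 2.01×10⁻¹² F.

C ≈ 2.01 pF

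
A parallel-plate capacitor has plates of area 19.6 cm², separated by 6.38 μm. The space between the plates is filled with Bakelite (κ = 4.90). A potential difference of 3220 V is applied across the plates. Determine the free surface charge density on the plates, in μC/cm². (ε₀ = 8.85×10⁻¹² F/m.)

A = 19.6 cm² = 1.96×10⁻³ m².
C = κε₀A/d = 4.90 × 8.85×10⁻¹² × 1.96×10⁻³ / 6.38×10⁻⁶ = 1.33×10⁻⁸ F.
σ = Q/A = CV/A = 1.33×10⁻⁸ × 3220 / 1.96×10⁻³ = 2.19×10⁻² C/m².

σ ≈ 2.19 μC/cm²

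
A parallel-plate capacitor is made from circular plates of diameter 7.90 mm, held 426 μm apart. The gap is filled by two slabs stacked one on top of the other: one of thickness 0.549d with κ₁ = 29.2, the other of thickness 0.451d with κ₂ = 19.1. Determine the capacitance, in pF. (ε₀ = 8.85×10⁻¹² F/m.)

24.0 pF

A = π(7.90/2 mm)² = 4.90×10⁻⁵ m².
Stacked slabs ⇒ two capacitors in series, each with the full plate area.
C₁ = κ₁ε₀A/d₁ = 29.2 × 8.85×10⁻¹² × 4.90×10⁻⁵ / 2.34×10⁻⁴ = 5.42×10⁻¹¹ F.
C₂ = κ₂ε₀A/d₂ = 19.1 × 8.85×10⁻¹² × 4.90×10⁻⁵ / 1.92×10⁻⁴ = 4.31×10⁻¹¹ F.
C = (1/C₁ + 1/C₂)⁻¹ = 2.40×10⁻¹¹ F.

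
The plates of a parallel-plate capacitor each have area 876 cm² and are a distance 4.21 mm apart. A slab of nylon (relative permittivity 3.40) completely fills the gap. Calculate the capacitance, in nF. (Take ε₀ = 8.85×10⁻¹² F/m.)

A = 876 cm² = 8.76×10⁻² m².
C = κε₀A/d = 3.40 × 8.85×10⁻¹² × 8.76×10⁻² / 4.21×10⁻³ = 6.26×10⁻¹⁰ F.

C ≈ 0.626 nF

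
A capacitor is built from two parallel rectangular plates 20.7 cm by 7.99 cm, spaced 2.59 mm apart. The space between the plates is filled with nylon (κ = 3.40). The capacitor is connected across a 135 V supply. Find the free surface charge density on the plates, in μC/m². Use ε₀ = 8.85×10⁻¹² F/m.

A = 20.7 × 7.99 cm² = 1.65×10⁻² m².
C = κε₀A/d = 3.40 × 8.85×10⁻¹² × 1.65×10⁻² / 2.59×10⁻³ = 1.92×10⁻¹⁰ F.
σ = Q/A = CV/A = 1.92×10⁻¹⁰ × 135 / 1.65×10⁻² = 1.57×10⁻⁶ C/m².

σ ≈ 1.57 μC/m²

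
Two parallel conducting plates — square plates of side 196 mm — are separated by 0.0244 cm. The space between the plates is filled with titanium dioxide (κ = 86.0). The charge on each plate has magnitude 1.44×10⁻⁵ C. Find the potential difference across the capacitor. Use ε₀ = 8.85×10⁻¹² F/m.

A = (196 mm)² = 3.84×10⁻² m².
C = κε₀A/d = 86.0 × 8.85×10⁻¹² × 3.84×10⁻² / 2.44×10⁻⁴ = 1.20×10⁻⁷ F.
V = Q/C = 1.44×10⁻⁵ / 1.20×10⁻⁷ = 1.20×10² V.

120 V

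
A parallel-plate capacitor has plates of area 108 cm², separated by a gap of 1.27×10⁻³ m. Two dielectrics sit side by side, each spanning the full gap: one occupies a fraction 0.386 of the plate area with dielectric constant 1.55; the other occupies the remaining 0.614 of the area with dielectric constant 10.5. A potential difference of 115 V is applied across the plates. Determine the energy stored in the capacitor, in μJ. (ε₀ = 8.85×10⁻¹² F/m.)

3.51 μJ

A = 108 cm² = 1.08×10⁻² m².
Side-by-side slabs ⇒ two capacitors in parallel, each spanning the full gap.
C₁ = κ₁ε₀A₁/d = 1.55 × 8.85×10⁻¹² × 4.17×10⁻³ / 1.27×10⁻³ = 4.50×10⁻¹¹ F.
C₂ = κ₂ε₀A₂/d = 10.5 × 8.85×10⁻¹² × 6.63×10⁻³ / 1.27×10⁻³ = 4.85×10⁻¹⁰ F.
C = C₁ + C₂ = 5.30×10⁻¹⁰ F.
U = ½CV² = ½ × 5.30×10⁻¹⁰ × (115)² = 3.51×10⁻⁶ J.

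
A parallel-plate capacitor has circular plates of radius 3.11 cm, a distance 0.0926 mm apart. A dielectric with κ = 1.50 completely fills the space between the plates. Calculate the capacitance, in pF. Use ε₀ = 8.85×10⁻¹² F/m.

C ≈ 436 pF

A = π(3.11 cm)² = 3.04×10⁻³ m².
C = κε₀A/d = 1.50 × 8.85×10⁻¹² × 3.04×10⁻³ / 9.26×10⁻⁵ = 4.36×10⁻¹⁰ F.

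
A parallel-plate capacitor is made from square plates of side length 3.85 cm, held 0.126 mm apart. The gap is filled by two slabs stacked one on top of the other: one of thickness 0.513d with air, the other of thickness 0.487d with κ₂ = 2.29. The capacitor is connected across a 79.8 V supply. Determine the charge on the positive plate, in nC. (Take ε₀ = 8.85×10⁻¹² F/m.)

A = (3.85 cm)² = 1.48×10⁻³ m².
Stacked slabs ⇒ two capacitors in series, each with the full plate area.
C₁ = κ₁ε₀A/d₁ = 1.00 × 8.85×10⁻¹² × 1.48×10⁻³ / 6.46×10⁻⁵ = 2.03×10⁻¹⁰ F.
C₂ = κ₂ε₀A/d₂ = 2.29 × 8.85×10⁻¹² × 1.48×10⁻³ / 6.14×10⁻⁵ = 4.90×10⁻¹⁰ F.
C = (1/C₁ + 1/C₂)⁻¹ = 1.43×10⁻¹⁰ F.
Q = CV = 1.43×10⁻¹⁰ × 79.8 = 1.14×10⁻⁸ C.

Q ≈ 11.4 nC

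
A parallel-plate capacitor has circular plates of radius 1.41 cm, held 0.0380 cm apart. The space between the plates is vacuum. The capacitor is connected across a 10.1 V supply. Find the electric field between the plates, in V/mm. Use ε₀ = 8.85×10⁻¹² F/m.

E = V/d = 10.1 / 3.80×10⁻⁴ = 2.66×10⁴ V/m.

E ≈ 26.6 V/mm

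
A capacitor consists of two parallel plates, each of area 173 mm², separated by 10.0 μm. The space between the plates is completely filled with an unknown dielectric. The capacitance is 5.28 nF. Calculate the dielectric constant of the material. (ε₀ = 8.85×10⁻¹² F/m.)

A = 173 mm² = 1.73×10⁻⁴ m².
κ = Cd/(ε₀A) = 5.28×10⁻⁹ × 1.00×10⁻⁵ / (8.85×10⁻¹² × 1.73×10⁻⁴) = 34.5.

34.5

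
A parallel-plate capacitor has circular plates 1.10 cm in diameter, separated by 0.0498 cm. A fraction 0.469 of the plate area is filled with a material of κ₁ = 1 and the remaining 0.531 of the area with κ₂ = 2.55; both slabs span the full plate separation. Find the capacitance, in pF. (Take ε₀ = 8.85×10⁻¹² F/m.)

C ≈ 3.08 pF

A = π(1.10/2 cm)² = 9.50×10⁻⁵ m².
Side-by-side slabs ⇒ two capacitors in parallel, each spanning the full gap.
C₁ = κ₁ε₀A₁/d = 1.00 × 8.85×10⁻¹² × 4.46×10⁻⁵ / 4.98×10⁻⁴ = 7.92×10⁻¹³ F.
C₂ = κ₂ε₀A₂/d = 2.55 × 8.85×10⁻¹² × 5.05×10⁻⁵ / 4.98×10⁻⁴ = 2.29×10⁻¹² F.
C = C₁ + C₂ = 3.08×10⁻¹² F.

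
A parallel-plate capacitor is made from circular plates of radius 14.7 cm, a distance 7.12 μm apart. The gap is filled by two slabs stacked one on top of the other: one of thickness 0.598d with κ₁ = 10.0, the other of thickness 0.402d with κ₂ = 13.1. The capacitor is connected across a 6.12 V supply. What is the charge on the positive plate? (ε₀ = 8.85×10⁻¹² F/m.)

A = π(14.7 cm)² = 6.79×10⁻² m².
Stacked slabs ⇒ two capacitors in series, each with the full plate area.
C₁ = κ₁ε₀A/d₁ = 10.0 × 8.85×10⁻¹² × 6.79×10⁻² / 4.26×10⁻⁶ = 1.41×10⁻⁶ F.
C₂ = κ₂ε₀A/d₂ = 13.1 × 8.85×10⁻¹² × 6.79×10⁻² / 2.86×10⁻⁶ = 2.75×10⁻⁶ F.
C = (1/C₁ + 1/C₂)⁻¹ = 9.33×10⁻⁷ F.
Q = CV = 9.33×10⁻⁷ × 6.12 = 5.71×10⁻⁶ C.

5.71 μC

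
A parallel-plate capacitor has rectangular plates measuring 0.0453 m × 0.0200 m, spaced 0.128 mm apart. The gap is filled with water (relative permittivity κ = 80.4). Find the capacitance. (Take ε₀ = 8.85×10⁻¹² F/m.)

5.04 nF

A = 0.0453 × 0.0200 m² = 9.06×10⁻⁴ m².
C = κε₀A/d = 80.4 × 8.85×10⁻¹² × 9.06×10⁻⁴ / 1.28×10⁻⁴ = 5.04×10⁻⁹ F.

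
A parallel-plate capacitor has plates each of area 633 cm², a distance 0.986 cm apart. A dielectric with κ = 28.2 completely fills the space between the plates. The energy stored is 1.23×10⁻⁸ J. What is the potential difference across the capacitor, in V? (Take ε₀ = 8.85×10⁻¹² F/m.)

3.92 V

A = 633 cm² = 6.33×10⁻² m².
C = κε₀A/d = 28.2 × 8.85×10⁻¹² × 6.33×10⁻² / 9.86×10⁻³ = 1.60×10⁻⁹ F.
V = √(2U/C) = √(2 × 1.23×10⁻⁸ / 1.60×10⁻⁹) = 3.92 V.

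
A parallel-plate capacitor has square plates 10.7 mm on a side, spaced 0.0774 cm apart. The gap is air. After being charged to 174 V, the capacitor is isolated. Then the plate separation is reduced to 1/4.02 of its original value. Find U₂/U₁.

Isolated ⇒ Q is held fixed.
C₂ = 4.02 C₁ and U = Q²/(2C), so U₂/U₁ = C₁/C₂ = 0.249.

0.249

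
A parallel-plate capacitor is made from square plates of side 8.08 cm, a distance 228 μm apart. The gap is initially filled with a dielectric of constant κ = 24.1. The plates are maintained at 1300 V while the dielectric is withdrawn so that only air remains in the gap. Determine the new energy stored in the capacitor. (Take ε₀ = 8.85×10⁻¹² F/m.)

214 μJ

A = (8.08 cm)² = 6.53×10⁻³ m².
Initially C₁ = κε₀A/d = 24.1 × 8.85×10⁻¹² × 6.53×10⁻³ / 2.28×10⁻⁴ = 6.11×10⁻⁹ F.
U₁ = 5.16×10⁻³ J.
Battery connected ⇒ V is held fixed. C₂ = 0.0415 C₁ and U = ½CV², so U₂/U₁ = C₂/C₁ = 0.0415.
U₂ = 0.0415 × 5.16×10⁻³ = 2.14×10⁻⁴ J.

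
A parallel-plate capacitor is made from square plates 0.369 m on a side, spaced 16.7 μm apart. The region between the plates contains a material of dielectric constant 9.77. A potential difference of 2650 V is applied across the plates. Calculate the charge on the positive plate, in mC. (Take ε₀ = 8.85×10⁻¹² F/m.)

1.87 mC

A = (0.369 m)² = 0.136 m².
C = κε₀A/d = 9.77 × 8.85×10⁻¹² × 0.136 / 1.67×10⁻⁵ = 7.05×10⁻⁷ F.
Q = CV = 7.05×10⁻⁷ × 2650 = 1.87×10⁻³ C.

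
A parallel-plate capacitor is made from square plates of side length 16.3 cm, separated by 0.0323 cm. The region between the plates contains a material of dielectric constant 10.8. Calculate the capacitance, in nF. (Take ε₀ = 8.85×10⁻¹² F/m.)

A = (16.3 cm)² = 2.66×10⁻² m².
C = κε₀A/d = 10.8 × 8.85×10⁻¹² × 2.66×10⁻² / 3.23×10⁻⁴ = 7.86×10⁻⁹ F.

7.86 nF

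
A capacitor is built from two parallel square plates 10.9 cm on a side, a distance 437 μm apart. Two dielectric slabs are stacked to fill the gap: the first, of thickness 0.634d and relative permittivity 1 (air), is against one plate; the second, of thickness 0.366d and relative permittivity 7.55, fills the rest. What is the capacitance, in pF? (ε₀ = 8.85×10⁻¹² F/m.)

A = (10.9 cm)² = 1.19×10⁻² m².
Stacked slabs ⇒ two capacitors in series, each with the full plate area.
C₁ = κ₁ε₀A/d₁ = 1.00 × 8.85×10⁻¹² × 1.19×10⁻² / 2.77×10⁻⁴ = 3.80×10⁻¹⁰ F.
C₂ = κ₂ε₀A/d₂ = 7.55 × 8.85×10⁻¹² × 1.19×10⁻² / 1.60×10⁻⁴ = 4.96×10⁻⁹ F.
C = (1/C₁ + 1/C₂)⁻¹ = 3.53×10⁻¹⁰ F.

353 pF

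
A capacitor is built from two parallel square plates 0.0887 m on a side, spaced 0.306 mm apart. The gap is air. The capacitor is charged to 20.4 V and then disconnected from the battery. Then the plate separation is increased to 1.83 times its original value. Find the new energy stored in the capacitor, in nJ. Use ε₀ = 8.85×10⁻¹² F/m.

U ≈ 86.6 nJ

A = (0.0887 m)² = 7.87×10⁻³ m².
Initially C₁ = ε₀A/d = 8.85×10⁻¹² × 7.87×10⁻³ / 3.06×10⁻⁴ = 2.28×10⁻¹⁰ F.
U₁ = 4.73×10⁻⁸ J.
Isolated ⇒ Q is held fixed. C₂ = 0.546 C₁ and U = Q²/(2C), so U₂/U₁ = C₁/C₂ = 1.83.
U₂ = 1.83 × 4.73×10⁻⁸ = 8.66×10⁻⁸ J.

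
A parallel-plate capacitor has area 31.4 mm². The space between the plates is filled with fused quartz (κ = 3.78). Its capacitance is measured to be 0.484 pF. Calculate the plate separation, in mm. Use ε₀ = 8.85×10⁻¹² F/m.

d ≈ 2.17 mm

A = 31.4 mm² = 3.14×10⁻⁵ m².
d = κε₀A/C = 3.78 × 8.85×10⁻¹² × 3.14×10⁻⁵ / 4.84×10⁻¹³ = 2.17×10⁻³ m.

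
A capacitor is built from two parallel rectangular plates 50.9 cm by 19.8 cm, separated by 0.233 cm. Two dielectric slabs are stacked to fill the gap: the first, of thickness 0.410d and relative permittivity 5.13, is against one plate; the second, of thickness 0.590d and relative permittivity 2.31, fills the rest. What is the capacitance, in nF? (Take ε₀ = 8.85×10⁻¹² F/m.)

1.14 nF

A = 50.9 × 19.8 cm² = 0.101 m².
Stacked slabs ⇒ two capacitors in series, each with the full plate area.
C₁ = κ₁ε₀A/d₁ = 5.13 × 8.85×10⁻¹² × 0.101 / 9.55×10⁻⁴ = 4.79×10⁻⁹ F.
C₂ = κ₂ε₀A/d₂ = 2.31 × 8.85×10⁻¹² × 0.101 / 1.37×10⁻³ = 1.50×10⁻⁹ F.
C = (1/C₁ + 1/C₂)⁻¹ = 1.14×10⁻⁹ F.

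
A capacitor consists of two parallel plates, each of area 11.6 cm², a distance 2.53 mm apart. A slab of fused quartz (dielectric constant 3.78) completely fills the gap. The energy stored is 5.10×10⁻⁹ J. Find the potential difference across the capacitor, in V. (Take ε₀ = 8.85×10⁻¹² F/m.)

A = 11.6 cm² = 1.16×10⁻³ m².
C = κε₀A/d = 3.78 × 8.85×10⁻¹² × 1.16×10⁻³ / 2.53×10⁻³ = 1.53×10⁻¹¹ F.
V = √(2U/C) = √(2 × 5.10×10⁻⁹ / 1.53×10⁻¹¹) = 25.8 V.

V ≈ 25.8 V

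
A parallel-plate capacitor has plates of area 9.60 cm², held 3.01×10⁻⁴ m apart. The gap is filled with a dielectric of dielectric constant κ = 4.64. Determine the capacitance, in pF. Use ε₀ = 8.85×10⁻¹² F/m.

A = 9.60 cm² = 9.60×10⁻⁴ m².
C = κε₀A/d = 4.64 × 8.85×10⁻¹² × 9.60×10⁻⁴ / 3.01×10⁻⁴ = 1.31×10⁻¹⁰ F.

C ≈ 131 pF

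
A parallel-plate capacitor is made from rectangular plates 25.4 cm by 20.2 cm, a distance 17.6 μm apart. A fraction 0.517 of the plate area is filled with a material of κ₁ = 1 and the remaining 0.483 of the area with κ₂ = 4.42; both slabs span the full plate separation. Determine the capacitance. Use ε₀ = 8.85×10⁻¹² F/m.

C ≈ 68.4 nF

A = 25.4 × 20.2 cm² = 5.13×10⁻² m².
Side-by-side slabs ⇒ two capacitors in parallel, each spanning the full gap.
C₁ = κ₁ε₀A₁/d = 1.00 × 8.85×10⁻¹² × 2.65×10⁻² / 1.76×10⁻⁵ = 1.33×10⁻⁸ F.
C₂ = κ₂ε₀A₂/d = 4.42 × 8.85×10⁻¹² × 2.48×10⁻² / 1.76×10⁻⁵ = 5.51×10⁻⁸ F.
C = C₁ + C₂ = 6.84×10⁻⁸ F.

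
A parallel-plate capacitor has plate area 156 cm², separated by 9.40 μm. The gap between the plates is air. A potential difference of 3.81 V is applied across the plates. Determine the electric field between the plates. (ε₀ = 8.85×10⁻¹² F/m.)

E = V/d = 3.81 / 9.40×10⁻⁶ = 4.05×10⁵ V/m.

405 kV/m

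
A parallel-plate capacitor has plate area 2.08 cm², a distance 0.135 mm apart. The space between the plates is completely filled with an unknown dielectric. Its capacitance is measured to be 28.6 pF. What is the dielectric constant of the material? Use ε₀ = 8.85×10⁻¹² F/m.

A = 2.08 cm² = 2.08×10⁻⁴ m².
κ = Cd/(ε₀A) = 2.86×10⁻¹¹ × 1.35×10⁻⁴ / (8.85×10⁻¹² × 2.08×10⁻⁴) = 2.10.

2.10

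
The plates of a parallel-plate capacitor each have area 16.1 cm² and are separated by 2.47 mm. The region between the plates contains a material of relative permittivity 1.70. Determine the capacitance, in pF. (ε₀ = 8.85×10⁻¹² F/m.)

A = 16.1 cm² = 1.61×10⁻³ m².
C = κε₀A/d = 1.70 × 8.85×10⁻¹² × 1.61×10⁻³ / 2.47×10⁻³ = 9.81×10⁻¹² F.

C ≈ 9.81 pF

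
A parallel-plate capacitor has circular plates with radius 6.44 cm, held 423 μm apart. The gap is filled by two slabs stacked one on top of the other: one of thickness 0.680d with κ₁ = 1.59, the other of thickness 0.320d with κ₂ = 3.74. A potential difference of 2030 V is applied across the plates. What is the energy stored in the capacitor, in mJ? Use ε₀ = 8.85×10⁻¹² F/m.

A = π(6.44 cm)² = 1.30×10⁻² m².
Stacked slabs ⇒ two capacitors in series, each with the full plate area.
C₁ = κ₁ε₀A/d₁ = 1.59 × 8.85×10⁻¹² × 1.30×10⁻² / 2.88×10⁻⁴ = 6.37×10⁻¹⁰ F.
C₂ = κ₂ε₀A/d₂ = 3.74 × 8.85×10⁻¹² × 1.30×10⁻² / 1.35×10⁻⁴ = 3.19×10⁻⁹ F.
C = (1/C₁ + 1/C₂)⁻¹ = 5.31×10⁻¹⁰ F.
U = ½CV² = ½ × 5.31×10⁻¹⁰ × (2030)² = 1.09×10⁻³ J.

1.09 mJ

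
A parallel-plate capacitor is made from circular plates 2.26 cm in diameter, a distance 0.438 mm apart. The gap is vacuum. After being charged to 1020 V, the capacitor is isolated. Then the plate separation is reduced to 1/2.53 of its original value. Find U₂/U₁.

Isolated ⇒ Q is held fixed.
C₂ = 2.53 C₁ and U = Q²/(2C), so U₂/U₁ = C₁/C₂ = 0.395.

0.395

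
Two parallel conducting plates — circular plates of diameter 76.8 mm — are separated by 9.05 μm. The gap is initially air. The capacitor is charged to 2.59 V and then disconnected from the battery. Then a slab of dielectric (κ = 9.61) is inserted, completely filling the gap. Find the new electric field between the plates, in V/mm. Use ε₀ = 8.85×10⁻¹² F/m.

A = π(76.8/2 mm)² = 4.63×10⁻³ m².
Initially C₁ = ε₀A/d = 8.85×10⁻¹² × 4.63×10⁻³ / 9.05×10⁻⁶ = 4.53×10⁻⁹ F.
E₁ = 2.86×10⁵ V/m.
Isolated ⇒ Q is held fixed. V₂ = Q/C₂ = V₁/9.61; E = V/d, so E₂/E₁ = (V₂/V₁)(d₁/d₂) = 0.104.
E₂ = 0.104 × 2.86×10⁵ = 2.98×10⁴ V/m.

E ≈ 29.8 V/mm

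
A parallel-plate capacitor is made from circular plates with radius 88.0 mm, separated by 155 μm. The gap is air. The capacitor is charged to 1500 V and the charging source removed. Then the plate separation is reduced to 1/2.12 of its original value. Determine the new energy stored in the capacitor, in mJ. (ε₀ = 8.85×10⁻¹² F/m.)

A = π(88.0 mm)² = 2.43×10⁻² m².
Initially C₁ = ε₀A/d = 8.85×10⁻¹² × 2.43×10⁻² / 1.55×10⁻⁴ = 1.39×10⁻⁹ F.
U₁ = 1.56×10⁻³ J.
Isolated ⇒ Q is held fixed. C₂ = 2.12 C₁ and U = Q²/(2C), so U₂/U₁ = C₁/C₂ = 0.472.
U₂ = 0.472 × 1.56×10⁻³ = 7.37×10⁻⁴ J.

0.737 mJ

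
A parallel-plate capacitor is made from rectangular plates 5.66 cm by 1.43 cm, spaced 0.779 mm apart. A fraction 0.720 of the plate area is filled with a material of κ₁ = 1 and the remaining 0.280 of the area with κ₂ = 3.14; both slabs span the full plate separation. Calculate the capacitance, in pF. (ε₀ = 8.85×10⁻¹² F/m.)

C ≈ 14.7 pF

A = 5.66 × 1.43 cm² = 8.09×10⁻⁴ m².
Side-by-side slabs ⇒ two capacitors in parallel, each spanning the full gap.
C₁ = κ₁ε₀A₁/d = 1.00 × 8.85×10⁻¹² × 5.83×10⁻⁴ / 7.79×10⁻⁴ = 6.62×10⁻¹² F.
C₂ = κ₂ε₀A₂/d = 3.14 × 8.85×10⁻¹² × 2.27×10⁻⁴ / 7.79×10⁻⁴ = 8.08×10⁻¹² F.
C = C₁ + C₂ = 1.47×10⁻¹¹ F.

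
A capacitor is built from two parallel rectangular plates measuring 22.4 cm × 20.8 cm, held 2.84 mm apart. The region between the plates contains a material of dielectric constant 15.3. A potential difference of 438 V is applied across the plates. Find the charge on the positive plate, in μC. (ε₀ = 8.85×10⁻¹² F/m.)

A = 22.4 × 20.8 cm² = 4.66×10⁻² m².
C = κε₀A/d = 15.3 × 8.85×10⁻¹² × 4.66×10⁻² / 2.84×10⁻³ = 2.22×10⁻⁹ F.
Q = CV = 2.22×10⁻⁹ × 438 = 9.73×10⁻⁷ C.

Q ≈ 0.973 μC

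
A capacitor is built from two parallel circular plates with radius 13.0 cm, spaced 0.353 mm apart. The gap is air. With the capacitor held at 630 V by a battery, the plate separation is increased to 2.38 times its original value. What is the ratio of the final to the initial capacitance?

C₂/C₁ ≈ 0.420

C = ε₀A/d scales as 1/d, so C₂/C₁ = d₁/d₂ = 1/2.38 = 0.420.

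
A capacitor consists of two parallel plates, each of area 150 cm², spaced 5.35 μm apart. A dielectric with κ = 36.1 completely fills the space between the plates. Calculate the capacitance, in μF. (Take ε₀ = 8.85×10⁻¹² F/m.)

A = 150 cm² = 1.50×10⁻² m².
C = κε₀A/d = 36.1 × 8.85×10⁻¹² × 1.50×10⁻² / 5.35×10⁻⁶ = 8.96×10⁻⁷ F.

0.896 μF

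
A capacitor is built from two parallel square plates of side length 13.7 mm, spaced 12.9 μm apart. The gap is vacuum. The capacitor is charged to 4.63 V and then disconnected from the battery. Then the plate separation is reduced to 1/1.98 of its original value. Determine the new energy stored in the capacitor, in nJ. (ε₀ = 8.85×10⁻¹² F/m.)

A = (13.7 mm)² = 1.88×10⁻⁴ m².
Initially C₁ = ε₀A/d = 8.85×10⁻¹² × 1.88×10⁻⁴ / 1.29×10⁻⁵ = 1.29×10⁻¹⁰ F.
U₁ = 1.38×10⁻⁹ J.
Isolated ⇒ Q is held fixed. C₂ = 1.98 C₁ and U = Q²/(2C), so U₂/U₁ = C₁/C₂ = 0.505.
U₂ = 0.505 × 1.38×10⁻⁹ = 6.97×10⁻¹⁰ J.

U ≈ 0.697 nJ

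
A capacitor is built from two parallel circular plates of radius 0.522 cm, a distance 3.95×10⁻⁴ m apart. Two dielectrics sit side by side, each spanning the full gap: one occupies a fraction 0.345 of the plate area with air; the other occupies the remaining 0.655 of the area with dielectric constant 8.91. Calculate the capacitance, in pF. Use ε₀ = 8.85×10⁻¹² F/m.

A = π(0.522 cm)² = 8.56×10⁻⁵ m².
Side-by-side slabs ⇒ two capacitors in parallel, each spanning the full gap.
C₁ = κ₁ε₀A₁/d = 1.00 × 8.85×10⁻¹² × 2.95×10⁻⁵ / 3.95×10⁻⁴ = 6.62×10⁻¹³ F.
C₂ = κ₂ε₀A₂/d = 8.91 × 8.85×10⁻¹² × 5.61×10⁻⁵ / 3.95×10⁻⁴ = 1.12×10⁻¹¹ F.
C = C₁ + C₂ = 1.19×10⁻¹¹ F.

11.9 pF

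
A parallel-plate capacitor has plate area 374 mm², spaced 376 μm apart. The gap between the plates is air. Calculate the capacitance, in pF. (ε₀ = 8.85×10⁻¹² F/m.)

A = 374 mm² = 3.74×10⁻⁴ m².
C = ε₀A/d = 8.85×10⁻¹² × 3.74×10⁻⁴ / 3.76×10⁻⁴ = 8.80×10⁻¹² F.

8.80 pF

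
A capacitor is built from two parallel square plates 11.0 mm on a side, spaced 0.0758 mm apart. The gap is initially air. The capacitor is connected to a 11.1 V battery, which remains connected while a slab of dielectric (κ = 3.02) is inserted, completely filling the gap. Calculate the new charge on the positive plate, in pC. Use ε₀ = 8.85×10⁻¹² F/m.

Q ≈ 474 pC

A = (11.0 mm)² = 1.21×10⁻⁴ m².
Initially C₁ = ε₀A/d = 8.85×10⁻¹² × 1.21×10⁻⁴ / 7.58×10⁻⁵ = 1.41×10⁻¹¹ F.
Q₁ = 1.57×10⁻¹⁰ C.
Battery connected ⇒ V is held fixed. C₂ = 3.02 C₁ and Q = CV, so Q₂/Q₁ = C₂/C₁ = 3.02.
Q₂ = 3.02 × 1.57×10⁻¹⁰ = 4.74×10⁻¹⁰ C.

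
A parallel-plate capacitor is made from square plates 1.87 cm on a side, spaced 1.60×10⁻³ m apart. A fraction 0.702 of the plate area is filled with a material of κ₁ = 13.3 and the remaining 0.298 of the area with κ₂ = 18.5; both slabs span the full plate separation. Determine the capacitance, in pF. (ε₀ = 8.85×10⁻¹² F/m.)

28.7 pF

A = (1.87 cm)² = 3.50×10⁻⁴ m².
Side-by-side slabs ⇒ two capacitors in parallel, each spanning the full gap.
C₁ = κ₁ε₀A₁/d = 13.3 × 8.85×10⁻¹² × 2.45×10⁻⁴ / 1.60×10⁻³ = 1.81×10⁻¹¹ F.
C₂ = κ₂ε₀A₂/d = 18.5 × 8.85×10⁻¹² × 1.04×10⁻⁴ / 1.60×10⁻³ = 1.07×10⁻¹¹ F.
C = C₁ + C₂ = 2.87×10⁻¹¹ F.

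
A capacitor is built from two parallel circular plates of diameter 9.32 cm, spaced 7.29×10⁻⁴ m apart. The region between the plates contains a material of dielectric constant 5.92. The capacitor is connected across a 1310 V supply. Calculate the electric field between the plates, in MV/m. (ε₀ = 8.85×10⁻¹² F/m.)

E = V/d = 1310 / 7.29×10⁻⁴ = 1.80×10⁶ V/m.

E ≈ 1.80 MV/m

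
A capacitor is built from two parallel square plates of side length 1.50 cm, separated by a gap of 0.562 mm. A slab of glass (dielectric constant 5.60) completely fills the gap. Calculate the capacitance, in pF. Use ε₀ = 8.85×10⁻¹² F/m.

C ≈ 19.8 pF

A = (1.50 cm)² = 2.25×10⁻⁴ m².
C = κε₀A/d = 5.60 × 8.85×10⁻¹² × 2.25×10⁻⁴ / 5.62×10⁻⁴ = 1.98×10⁻¹¹ F.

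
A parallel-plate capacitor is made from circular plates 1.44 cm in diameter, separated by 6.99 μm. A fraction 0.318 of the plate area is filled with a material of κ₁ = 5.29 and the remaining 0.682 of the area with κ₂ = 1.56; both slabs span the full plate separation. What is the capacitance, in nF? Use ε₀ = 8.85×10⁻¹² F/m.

C ≈ 0.566 nF

A = π(1.44/2 cm)² = 1.63×10⁻⁴ m².
Side-by-side slabs ⇒ two capacitors in parallel, each spanning the full gap.
C₁ = κ₁ε₀A₁/d = 5.29 × 8.85×10⁻¹² × 5.18×10⁻⁵ / 6.99×10⁻⁶ = 3.47×10⁻¹⁰ F.
C₂ = κ₂ε₀A₂/d = 1.56 × 8.85×10⁻¹² × 1.11×10⁻⁴ / 6.99×10⁻⁶ = 2.19×10⁻¹⁰ F.
C = C₁ + C₂ = 5.66×10⁻¹⁰ F.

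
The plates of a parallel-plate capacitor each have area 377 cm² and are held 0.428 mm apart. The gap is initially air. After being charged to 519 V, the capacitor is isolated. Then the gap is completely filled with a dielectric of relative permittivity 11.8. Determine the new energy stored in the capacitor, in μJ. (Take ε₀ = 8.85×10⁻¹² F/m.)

A = 377 cm² = 3.77×10⁻² m².
Initially C₁ = ε₀A/d = 8.85×10⁻¹² × 3.77×10⁻² / 4.28×10⁻⁴ = 7.80×10⁻¹⁰ F.
U₁ = 1.05×10⁻⁴ J.
Isolated ⇒ Q is held fixed. C₂ = 11.8 C₁ and U = Q²/(2C), so U₂/U₁ = C₁/C₂ = 0.0847.
U₂ = 0.0847 × 1.05×10⁻⁴ = 8.90×10⁻⁶ J.

8.90 μJ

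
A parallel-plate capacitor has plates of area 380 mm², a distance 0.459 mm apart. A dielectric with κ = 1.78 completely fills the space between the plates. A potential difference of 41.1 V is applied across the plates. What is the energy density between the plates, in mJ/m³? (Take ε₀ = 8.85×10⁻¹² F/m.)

E = V/d = 41.1 / 4.59×10⁻⁴ = 8.95×10⁴ V/m.
u = ½κε₀E² = ½ × 1.78 × 8.85×10⁻¹² × (8.95×10⁴)² = 6.32×10⁻² J/m³.

63.2 mJ/m³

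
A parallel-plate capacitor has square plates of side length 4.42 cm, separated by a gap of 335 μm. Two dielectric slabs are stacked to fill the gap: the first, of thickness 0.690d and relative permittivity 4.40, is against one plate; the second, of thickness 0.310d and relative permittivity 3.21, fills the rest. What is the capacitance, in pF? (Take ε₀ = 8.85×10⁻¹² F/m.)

204 pF

A = (4.42 cm)² = 1.95×10⁻³ m².
Stacked slabs ⇒ two capacitors in series, each with the full plate area.
C₁ = κ₁ε₀A/d₁ = 4.40 × 8.85×10⁻¹² × 1.95×10⁻³ / 2.31×10⁻⁴ = 3.29×10⁻¹⁰ F.
C₂ = κ₂ε₀A/d₂ = 3.21 × 8.85×10⁻¹² × 1.95×10⁻³ / 1.04×10⁻⁴ = 5.34×10⁻¹⁰ F.
C = (1/C₁ + 1/C₂)⁻¹ = 2.04×10⁻¹⁰ F.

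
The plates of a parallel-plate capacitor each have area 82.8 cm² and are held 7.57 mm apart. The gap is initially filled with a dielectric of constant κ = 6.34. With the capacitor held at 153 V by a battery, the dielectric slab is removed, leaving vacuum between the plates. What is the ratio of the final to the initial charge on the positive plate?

Q₂/Q₁ ≈ 0.158

Battery connected ⇒ V is held fixed.
C₂ = 0.158 C₁ and Q = CV, so Q₂/Q₁ = C₂/C₁ = 0.158.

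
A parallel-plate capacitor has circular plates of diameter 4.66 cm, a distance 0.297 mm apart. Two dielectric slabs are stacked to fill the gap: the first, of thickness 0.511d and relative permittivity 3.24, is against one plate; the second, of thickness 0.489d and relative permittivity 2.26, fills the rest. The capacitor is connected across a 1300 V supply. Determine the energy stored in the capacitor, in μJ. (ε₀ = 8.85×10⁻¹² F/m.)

115 μJ

A = π(4.66/2 cm)² = 1.71×10⁻³ m².
Stacked slabs ⇒ two capacitors in series, each with the full plate area.
C₁ = κ₁ε₀A/d₁ = 3.24 × 8.85×10⁻¹² × 1.71×10⁻³ / 1.52×10⁻⁴ = 3.22×10⁻¹⁰ F.
C₂ = κ₂ε₀A/d₂ = 2.26 × 8.85×10⁻¹² × 1.71×10⁻³ / 1.45×10⁻⁴ = 2.35×10⁻¹⁰ F.
C = (1/C₁ + 1/C₂)⁻¹ = 1.36×10⁻¹⁰ F.
U = ½CV² = ½ × 1.36×10⁻¹⁰ × (1300)² = 1.15×10⁻⁴ J.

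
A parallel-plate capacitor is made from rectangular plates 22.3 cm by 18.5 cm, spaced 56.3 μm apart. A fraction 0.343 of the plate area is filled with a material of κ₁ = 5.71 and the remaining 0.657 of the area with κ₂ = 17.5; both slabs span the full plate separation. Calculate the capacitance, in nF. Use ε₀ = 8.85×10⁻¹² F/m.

87.3 nF

A = 22.3 × 18.5 cm² = 4.13×10⁻² m².
Side-by-side slabs ⇒ two capacitors in parallel, each spanning the full gap.
C₁ = κ₁ε₀A₁/d = 5.71 × 8.85×10⁻¹² × 1.42×10⁻² / 5.63×10⁻⁵ = 1.27×10⁻⁸ F.
C₂ = κ₂ε₀A₂/d = 17.5 × 8.85×10⁻¹² × 2.71×10⁻² / 5.63×10⁻⁵ = 7.46×10⁻⁸ F.
C = C₁ + C₂ = 8.73×10⁻⁸ F.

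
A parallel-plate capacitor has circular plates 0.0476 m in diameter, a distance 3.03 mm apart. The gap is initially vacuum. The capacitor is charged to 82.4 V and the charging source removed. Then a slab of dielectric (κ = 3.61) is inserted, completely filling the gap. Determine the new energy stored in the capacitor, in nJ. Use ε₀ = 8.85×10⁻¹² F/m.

4.89 nJ

A = π(0.0476/2 m)² = 1.78×10⁻³ m².
Initially C₁ = ε₀A/d = 8.85×10⁻¹² × 1.78×10⁻³ / 3.03×10⁻³ = 5.20×10⁻¹² F.
U₁ = 1.76×10⁻⁸ J.
Isolated ⇒ Q is held fixed. C₂ = 3.61 C₁ and U = Q²/(2C), so U₂/U₁ = C₁/C₂ = 0.277.
U₂ = 0.277 × 1.76×10⁻⁸ = 4.89×10⁻⁹ J.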